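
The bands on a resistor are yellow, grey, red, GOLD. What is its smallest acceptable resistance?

Yellow → 4 (first significant figure)
Grey → 8 (second significant figure)
Red → ×10^2 multiplier
Gold → ±5% tolerance
48 × 100 = 4800 Ω
Smallest = 4800 × (1 − 5/100) = 4560 Ω.

4560 Ω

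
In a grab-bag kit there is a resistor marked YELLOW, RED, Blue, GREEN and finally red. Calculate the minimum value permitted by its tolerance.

41748000 Ω

Yellow → 4 (first significant figure)
Red → 2 (second significant figure)
Blue → 6 (third significant figure)
Green → ×10^5 multiplier
Red → ±2% tolerance
426 × 100000 = 42600000 Ω
Minimum = 42600000 × (1 − 2/100) = 41748000 Ω.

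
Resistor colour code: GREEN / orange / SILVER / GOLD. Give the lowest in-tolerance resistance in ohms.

0.5035 Ω

Green → 5 (first significant figure)
Orange → 3 (second significant figure)
Silver → ×0.01 multiplier
Gold → ±5% tolerance
53 × 0.01 = 0.53 Ω
Lowest = 0.53 × (1 − 5/100) = 0.5035 Ω.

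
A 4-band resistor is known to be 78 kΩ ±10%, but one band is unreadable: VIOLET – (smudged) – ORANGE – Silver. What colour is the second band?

grey

78000 Ω = 78 × 10^3.
The second band gives digit 8 of the significand, and 8 is grey.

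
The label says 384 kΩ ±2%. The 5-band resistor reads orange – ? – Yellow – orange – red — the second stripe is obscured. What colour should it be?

384000 Ω = 384 × 10^3.
The second band gives digit 8 of the significand, and 8 is grey.

grey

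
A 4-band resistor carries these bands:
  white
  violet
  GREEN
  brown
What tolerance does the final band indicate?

The last band, brown, is the tolerance band.
Brown corresponds to ±1%.

±1%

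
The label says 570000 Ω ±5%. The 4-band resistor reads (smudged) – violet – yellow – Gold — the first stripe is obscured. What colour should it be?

green

570000 Ω = 57 × 10^4.
The first band gives digit 5 of the significand, and 5 is green.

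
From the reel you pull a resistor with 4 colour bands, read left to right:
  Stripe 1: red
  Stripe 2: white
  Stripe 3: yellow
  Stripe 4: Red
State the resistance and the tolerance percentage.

Red → 2 (first significant figure)
White → 9 (second significant figure)
Yellow → ×10^4 multiplier
Red → ±2% tolerance
29 × 10000 = 290000 Ω

290000 Ω ±2%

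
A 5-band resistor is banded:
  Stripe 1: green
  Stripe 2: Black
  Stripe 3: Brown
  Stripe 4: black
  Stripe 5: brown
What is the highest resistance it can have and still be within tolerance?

Green → 5 (first significant figure)
Black → 0 (second significant figure)
Brown → 1 (third significant figure)
Black → ×1 multiplier
Brown → ±1% tolerance
501 × 1 = 501 Ω
Highest = 501 × (1 + 1/100) = 506.01 Ω.

506.01 Ω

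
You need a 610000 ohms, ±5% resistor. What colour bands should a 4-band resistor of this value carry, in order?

610000 Ω = 61 × 10^4.
6 → blue
1 → brown
Multiplier 10^4 → yellow.
±5% tolerance → gold.

blue, brown, yellow, gold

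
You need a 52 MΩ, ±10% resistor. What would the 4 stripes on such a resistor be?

52000000 Ω = 52 × 10^6.
5 → green
2 → red
Multiplier 10^6 → blue.
±10% tolerance → silver.

green, red, blue, silver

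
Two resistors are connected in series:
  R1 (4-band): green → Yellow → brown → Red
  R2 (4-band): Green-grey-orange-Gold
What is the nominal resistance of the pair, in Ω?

R1: green, yellow → 54; brown ×10 → 540 Ω.
R2: green, grey → 58; orange ×10^3 → 58000 Ω.
Series: 540 + 58000 = 58540 Ω.

58540 Ω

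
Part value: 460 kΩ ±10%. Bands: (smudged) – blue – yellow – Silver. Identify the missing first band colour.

460000 Ω = 46 × 10^4.
The first band gives digit 4 of the significand, and 4 is yellow.

yellow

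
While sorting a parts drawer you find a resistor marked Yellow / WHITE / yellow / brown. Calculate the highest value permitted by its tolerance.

494900 Ω

Yellow → 4 (first significant figure)
White → 9 (second significant figure)
Yellow → ×10^4 multiplier
Brown → ±1% tolerance
49 × 10000 = 490000 Ω
Highest = 490000 × (1 + 1/100) = 494900 Ω.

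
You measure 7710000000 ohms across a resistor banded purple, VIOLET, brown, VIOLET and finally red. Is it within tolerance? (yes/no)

Violet → 7 (first significant figure)
Violet → 7 (second significant figure)
Brown → 1 (third significant figure)
Violet → ×10^7 multiplier
Red → ±2% tolerance
771 × 10000000 = 7710000000 Ω
Allowed range: 7555800000 Ω to 7864200000 Ω.
7710000000 ohms lies inside that range.

yes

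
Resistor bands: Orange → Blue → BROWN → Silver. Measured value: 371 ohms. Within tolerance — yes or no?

yes

Orange → 3 (first significant figure)
Blue → 6 (second significant figure)
Brown → ×10 multiplier
Silver → ±10% tolerance
36 × 10 = 360 Ω
Allowed range: 324 Ω to 396 Ω.
371 ohms lies inside that range.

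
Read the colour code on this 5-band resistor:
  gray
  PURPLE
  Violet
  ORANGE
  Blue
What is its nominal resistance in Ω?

Grey → 8 (first significant figure)
Violet → 7 (second significant figure)
Violet → 7 (third significant figure)
Orange → ×10^3 multiplier
877 × 1000 = 877000 Ω

877000 Ω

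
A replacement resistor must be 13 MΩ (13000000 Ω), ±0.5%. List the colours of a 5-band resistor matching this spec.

brown, orange, black, green, green

13000000 Ω = 130 × 10^5.
1 → brown
3 → orange
0 → black
Multiplier 10^5 → green.
±0.5% tolerance → green.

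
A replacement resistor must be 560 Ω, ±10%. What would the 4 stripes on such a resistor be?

560 Ω = 56 × 10^1.
5 → green
6 → blue
Multiplier 10^1 → brown.
±10% tolerance → silver.

green, blue, brown, silver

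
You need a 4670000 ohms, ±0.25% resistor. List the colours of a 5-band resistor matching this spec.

4670000 Ω = 467 × 10^4.
4 → yellow
6 → blue
7 → violet
Multiplier 10^4 → yellow.
±0.25% tolerance → blue.

yellow, blue, violet, yellow, blue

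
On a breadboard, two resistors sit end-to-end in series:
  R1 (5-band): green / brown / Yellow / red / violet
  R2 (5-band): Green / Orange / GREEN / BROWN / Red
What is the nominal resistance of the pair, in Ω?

56750 Ω

R1: green, brown, yellow → 514; red ×10^2 → 51400 Ω.
R2: green, orange, green → 535; brown ×10 → 5350 Ω.
Series: 51400 + 5350 = 56750 Ω.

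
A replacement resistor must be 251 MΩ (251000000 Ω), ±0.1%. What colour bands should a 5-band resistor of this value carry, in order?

red, green, brown, blue, violet

251000000 Ω = 251 × 10^6.
2 → red
5 → green
1 → brown
Multiplier 10^6 → blue.
±0.1% tolerance → violet.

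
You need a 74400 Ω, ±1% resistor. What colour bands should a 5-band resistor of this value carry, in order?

74400 Ω = 744 × 10^2.
7 → violet
4 → yellow
4 → yellow
Multiplier 10^2 → red.
±1% tolerance → brown.

violet, yellow, yellow, red, brown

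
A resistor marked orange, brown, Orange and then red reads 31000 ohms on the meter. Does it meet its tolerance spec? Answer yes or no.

yes

Orange → 3 (first significant figure)
Brown → 1 (second significant figure)
Orange → ×10^3 multiplier
Red → ±2% tolerance
31 × 1000 = 31000 Ω
Allowed range: 30380 Ω to 31620 Ω.
31000 ohms lies inside that range.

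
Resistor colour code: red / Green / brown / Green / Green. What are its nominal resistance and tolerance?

25100000 Ω ±0.5%

Red → 2 (first significant figure)
Green → 5 (second significant figure)
Brown → 1 (third significant figure)
Green → ×10^5 multiplier
Green → ±0.5% tolerance
251 × 100000 = 25100000 Ω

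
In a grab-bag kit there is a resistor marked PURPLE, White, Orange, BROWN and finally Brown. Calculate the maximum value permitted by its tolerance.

8009.3 Ω

Violet → 7 (first significant figure)
White → 9 (second significant figure)
Orange → 3 (third significant figure)
Brown → ×10 multiplier
Brown → ±1% tolerance
793 × 10 = 7930 Ω
Maximum = 7930 × (1 + 1/100) = 8009.3 Ω.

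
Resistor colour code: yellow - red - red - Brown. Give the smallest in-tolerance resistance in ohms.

4158 Ω

Yellow → 4 (first significant figure)
Red → 2 (second significant figure)
Red → ×10^2 multiplier
Brown → ±1% tolerance
42 × 100 = 4200 Ω
Smallest = 4200 × (1 − 1/100) = 4158 Ω.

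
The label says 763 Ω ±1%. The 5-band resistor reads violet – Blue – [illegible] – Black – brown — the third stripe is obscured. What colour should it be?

orange

763 Ω = 763 × 10^0.
The third band gives digit 3 of the significand, and 3 is orange.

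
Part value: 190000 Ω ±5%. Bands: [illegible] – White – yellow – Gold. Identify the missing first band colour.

brown

190000 Ω = 19 × 10^4.
The first band gives digit 1 of the significand, and 1 is brown.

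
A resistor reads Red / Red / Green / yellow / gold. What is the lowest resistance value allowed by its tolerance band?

2137500 Ω

Red → 2 (first significant figure)
Red → 2 (second significant figure)
Green → 5 (third significant figure)
Yellow → ×10^4 multiplier
Gold → ±5% tolerance
225 × 10000 = 2250000 Ω
Lowest = 2250000 × (1 − 5/100) = 2137500 Ω.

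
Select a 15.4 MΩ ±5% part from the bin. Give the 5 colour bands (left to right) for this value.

brown, green, yellow, green, gold

15400000 Ω = 154 × 10^5.
1 → brown
5 → green
4 → yellow
Multiplier 10^5 → green.
±5% tolerance → gold.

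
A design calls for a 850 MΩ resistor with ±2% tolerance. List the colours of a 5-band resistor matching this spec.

850000000 Ω = 850 × 10^6.
8 → grey
5 → green
0 → black
Multiplier 10^6 → blue.
±2% tolerance → red.

grey, green, black, blue, red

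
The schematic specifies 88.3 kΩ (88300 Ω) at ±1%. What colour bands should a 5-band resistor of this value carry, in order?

88300 Ω = 883 × 10^2.
8 → grey
8 → grey
3 → orange
Multiplier 10^2 → red.
±1% tolerance → brown.

grey, grey, orange, red, brown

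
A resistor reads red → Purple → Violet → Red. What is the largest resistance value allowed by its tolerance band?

Red → 2 (first significant figure)
Violet → 7 (second significant figure)
Violet → ×10^7 multiplier
Red → ±2% tolerance
27 × 10000000 = 270000000 Ω
Largest = 270000000 × (1 + 2/100) = 275400000 Ω.

275400000 Ω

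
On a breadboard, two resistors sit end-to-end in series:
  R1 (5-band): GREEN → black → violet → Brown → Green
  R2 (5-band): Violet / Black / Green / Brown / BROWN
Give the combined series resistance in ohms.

12120 Ω

R1: green, black, violet → 507; brown ×10 → 5070 Ω.
R2: violet, black, green → 705; brown ×10 → 7050 Ω.
Series: 5070 + 7050 = 12120 Ω.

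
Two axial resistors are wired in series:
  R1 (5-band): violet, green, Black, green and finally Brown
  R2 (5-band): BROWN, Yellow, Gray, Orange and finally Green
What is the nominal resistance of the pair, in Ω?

R1: violet, green, black → 750; green ×10^5 → 75000000 Ω.
R2: brown, yellow, grey → 148; orange ×10^3 → 148000 Ω.
Series: 75000000 + 148000 = 75148000 Ω.

75148000 Ω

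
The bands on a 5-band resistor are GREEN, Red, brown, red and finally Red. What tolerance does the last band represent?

±2%

The last band, red, is the tolerance band.
Red corresponds to ±2%.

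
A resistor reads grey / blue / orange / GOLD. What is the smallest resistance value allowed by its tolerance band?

81700 Ω

Grey → 8 (first significant figure)
Blue → 6 (second significant figure)
Orange → ×10^3 multiplier
Gold → ±5% tolerance
86 × 1000 = 86000 Ω
Smallest = 86000 × (1 − 5/100) = 81700 Ω.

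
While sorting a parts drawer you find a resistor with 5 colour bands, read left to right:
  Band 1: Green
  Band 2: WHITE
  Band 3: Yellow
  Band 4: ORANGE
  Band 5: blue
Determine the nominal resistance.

Green → 5 (first significant figure)
White → 9 (second significant figure)
Yellow → 4 (third significant figure)
Orange → ×10^3 multiplier
594 × 1000 = 594000 Ω

594000 Ω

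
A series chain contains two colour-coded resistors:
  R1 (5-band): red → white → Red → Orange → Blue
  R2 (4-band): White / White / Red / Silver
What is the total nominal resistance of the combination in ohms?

301900 Ω

R1: red, white, red → 292; orange ×10^3 → 292000 Ω.
R2: white, white → 99; red ×10^2 → 9900 Ω.
Series: 292000 + 9900 = 301900 Ω.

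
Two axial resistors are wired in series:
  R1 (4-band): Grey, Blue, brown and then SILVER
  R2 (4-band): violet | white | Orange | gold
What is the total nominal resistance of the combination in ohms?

79860 Ω

R1: grey, blue → 86; brown ×10 → 860 Ω.
R2: violet, white → 79; orange ×10^3 → 79000 Ω.
Series: 860 + 79000 = 79860 Ω.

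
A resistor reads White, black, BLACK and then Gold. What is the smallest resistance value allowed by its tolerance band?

White → 9 (first significant figure)
Black → 0 (second significant figure)
Black → ×1 multiplier
Gold → ±5% tolerance
90 × 1 = 90 Ω
Smallest = 90 × (1 − 5/100) = 85.5 Ω.

85.5 Ω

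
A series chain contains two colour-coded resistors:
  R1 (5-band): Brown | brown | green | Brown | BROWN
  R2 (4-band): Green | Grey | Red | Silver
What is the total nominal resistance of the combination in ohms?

R1: brown, brown, green → 115; brown ×10 → 1150 Ω.
R2: green, grey → 58; red ×10^2 → 5800 Ω.
Series: 1150 + 5800 = 6950 Ω.

6950 Ω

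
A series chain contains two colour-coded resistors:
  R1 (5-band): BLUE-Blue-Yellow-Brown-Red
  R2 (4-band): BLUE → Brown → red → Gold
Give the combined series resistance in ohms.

R1: blue, blue, yellow → 664; brown ×10 → 6640 Ω.
R2: blue, brown → 61; red ×10^2 → 6100 Ω.
Series: 6640 + 6100 = 12740 Ω.

12740 Ω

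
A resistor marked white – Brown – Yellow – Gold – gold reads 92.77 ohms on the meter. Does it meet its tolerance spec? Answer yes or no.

yes

White → 9 (first significant figure)
Brown → 1 (second significant figure)
Yellow → 4 (third significant figure)
Gold → ×0.1 multiplier
Gold → ±5% tolerance
914 × 0.1 = 91.4 Ω
Allowed range: 86.83 Ω to 95.97 Ω.
92.77 ohms lies inside that range.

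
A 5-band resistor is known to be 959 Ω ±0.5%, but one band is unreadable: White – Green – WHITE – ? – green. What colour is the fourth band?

959 Ω = 959 × 10^0.
The fourth band is the multiplier, 10^0, which is black.

black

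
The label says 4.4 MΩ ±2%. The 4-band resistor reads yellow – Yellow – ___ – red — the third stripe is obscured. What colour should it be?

4400000 Ω = 44 × 10^5.
The third band is the multiplier, 10^5, which is green.

green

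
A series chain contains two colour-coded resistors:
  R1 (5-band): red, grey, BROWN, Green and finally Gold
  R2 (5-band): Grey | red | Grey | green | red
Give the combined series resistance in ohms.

110900000 Ω

R1: red, grey, brown → 281; green ×10^5 → 28100000 Ω.
R2: grey, red, grey → 828; green ×10^5 → 82800000 Ω.
Series: 28100000 + 82800000 = 110900000 Ω.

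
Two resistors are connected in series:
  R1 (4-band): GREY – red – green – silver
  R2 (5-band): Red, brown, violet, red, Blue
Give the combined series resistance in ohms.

8221700 Ω

R1: grey, red → 82; green ×10^5 → 8200000 Ω.
R2: red, brown, violet → 217; red ×10^2 → 21700 Ω.
Series: 8200000 + 21700 = 8221700 Ω.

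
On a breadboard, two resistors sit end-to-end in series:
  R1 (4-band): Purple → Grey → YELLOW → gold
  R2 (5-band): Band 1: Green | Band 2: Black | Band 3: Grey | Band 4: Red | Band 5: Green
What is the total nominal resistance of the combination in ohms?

R1: violet, grey → 78; yellow ×10^4 → 780000 Ω.
R2: green, black, grey → 508; red ×10^2 → 50800 Ω.
Series: 780000 + 50800 = 830800 Ω.

830800 Ω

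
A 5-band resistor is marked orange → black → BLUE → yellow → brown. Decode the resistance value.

3060000 Ω

Orange → 3 (first significant figure)
Black → 0 (second significant figure)
Blue → 6 (third significant figure)
Yellow → ×10^4 multiplier
306 × 10000 = 3060000 Ω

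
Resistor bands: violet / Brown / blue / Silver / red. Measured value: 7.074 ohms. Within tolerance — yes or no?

Violet → 7 (first significant figure)
Brown → 1 (second significant figure)
Blue → 6 (third significant figure)
Silver → ×0.01 multiplier
Red → ±2% tolerance
716 × 0.01 = 7.16 Ω
Allowed range: 7.0168 Ω to 7.3032 Ω.
7.074 ohms lies inside that range.

yes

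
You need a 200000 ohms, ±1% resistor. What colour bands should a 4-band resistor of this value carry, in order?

red, black, yellow, brown

200000 Ω = 20 × 10^4.
2 → red
0 → black
Multiplier 10^4 → yellow.
±1% tolerance → brown.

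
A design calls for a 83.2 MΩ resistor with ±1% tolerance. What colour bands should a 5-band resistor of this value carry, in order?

grey, orange, red, green, brown

83200000 Ω = 832 × 10^5.
8 → grey
3 → orange
2 → red
Multiplier 10^5 → green.
±1% tolerance → brown.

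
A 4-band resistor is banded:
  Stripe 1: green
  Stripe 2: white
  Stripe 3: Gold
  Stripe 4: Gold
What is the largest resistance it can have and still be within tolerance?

Green → 5 (first significant figure)
White → 9 (second significant figure)
Gold → ×0.1 multiplier
Gold → ±5% tolerance
59 × 0.1 = 5.9 Ω
Largest = 5.9 × (1 + 5/100) = 6.195 Ω.

6.195 Ω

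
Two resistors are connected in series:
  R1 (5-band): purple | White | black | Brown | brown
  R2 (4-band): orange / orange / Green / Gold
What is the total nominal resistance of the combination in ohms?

3307900 Ω

R1: violet, white, black → 790; brown ×10 → 7900 Ω.
R2: orange, orange → 33; green ×10^5 → 3300000 Ω.
Series: 7900 + 3300000 = 3307900 Ω.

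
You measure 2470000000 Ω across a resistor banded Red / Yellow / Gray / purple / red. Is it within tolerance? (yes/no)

yes

Red → 2 (first significant figure)
Yellow → 4 (second significant figure)
Grey → 8 (third significant figure)
Violet → ×10^7 multiplier
Red → ±2% tolerance
248 × 10000000 = 2480000000 Ω
Allowed range: 2430400000 Ω to 2529600000 Ω.
2470000000 Ω lies inside that range.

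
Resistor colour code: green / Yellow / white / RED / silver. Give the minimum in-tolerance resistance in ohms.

Green → 5 (first significant figure)
Yellow → 4 (second significant figure)
White → 9 (third significant figure)
Red → ×10^2 multiplier
Silver → ±10% tolerance
549 × 100 = 54900 Ω
Minimum = 54900 × (1 − 10/100) = 49410 Ω.

49410 Ω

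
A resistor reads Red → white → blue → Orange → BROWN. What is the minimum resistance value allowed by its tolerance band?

293040 Ω

Red → 2 (first significant figure)
White → 9 (second significant figure)
Blue → 6 (third significant figure)
Orange → ×10^3 multiplier
Brown → ±1% tolerance
296 × 1000 = 296000 Ω
Minimum = 296000 × (1 − 1/100) = 293040 Ω.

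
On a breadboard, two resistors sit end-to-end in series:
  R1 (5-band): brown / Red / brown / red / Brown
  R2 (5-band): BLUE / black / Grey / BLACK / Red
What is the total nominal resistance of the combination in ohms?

R1: brown, red, brown → 121; red ×10^2 → 12100 Ω.
R2: blue, black, grey → 608; black ×1 → 608 Ω.
Series: 12100 + 608 = 12708 Ω.

12708 Ω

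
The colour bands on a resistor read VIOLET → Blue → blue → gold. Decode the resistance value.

Violet → 7 (first significant figure)
Blue → 6 (second significant figure)
Blue → ×10^6 multiplier
76 × 1000000 = 76000000 Ω

76000000 Ω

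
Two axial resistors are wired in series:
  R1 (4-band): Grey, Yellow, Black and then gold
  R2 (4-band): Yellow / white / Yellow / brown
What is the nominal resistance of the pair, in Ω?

R1: grey, yellow → 84; black ×1 → 84 Ω.
R2: yellow, white → 49; yellow ×10^4 → 490000 Ω.
Series: 84 + 490000 = 490084 Ω.

490084 Ω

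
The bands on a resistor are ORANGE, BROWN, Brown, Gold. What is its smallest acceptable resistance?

294.5 Ω

Orange → 3 (first significant figure)
Brown → 1 (second significant figure)
Brown → ×10 multiplier
Gold → ±5% tolerance
31 × 10 = 310 Ω
Smallest = 310 × (1 − 5/100) = 294.5 Ω.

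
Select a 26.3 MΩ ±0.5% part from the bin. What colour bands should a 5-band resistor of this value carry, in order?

red, blue, orange, green, green

26300000 Ω = 263 × 10^5.
2 → red
6 → blue
3 → orange
Multiplier 10^5 → green.
±0.5% tolerance → green.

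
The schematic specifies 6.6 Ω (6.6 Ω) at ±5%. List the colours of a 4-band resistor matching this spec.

6.6 Ω = 66 × 10^-1.
6 → blue
6 → blue
Multiplier 10^-1 → gold.
±5% tolerance → gold.

blue, blue, gold, gold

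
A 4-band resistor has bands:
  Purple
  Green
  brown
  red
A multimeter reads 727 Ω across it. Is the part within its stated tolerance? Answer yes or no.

no

Violet → 7 (first significant figure)
Green → 5 (second significant figure)
Brown → ×10 multiplier
Red → ±2% tolerance
75 × 10 = 750 Ω
Allowed range: 735 Ω to 765 Ω.
727 Ω lies outside that range.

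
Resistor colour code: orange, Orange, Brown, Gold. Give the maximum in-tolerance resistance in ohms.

346.5 Ω

Orange → 3 (first significant figure)
Orange → 3 (second significant figure)
Brown → ×10 multiplier
Gold → ±5% tolerance
33 × 10 = 330 Ω
Maximum = 330 × (1 + 5/100) = 346.5 Ω.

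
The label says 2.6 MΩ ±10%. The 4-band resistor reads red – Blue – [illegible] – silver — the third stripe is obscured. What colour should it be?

green

2600000 Ω = 26 × 10^5.
The third band is the multiplier, 10^5, which is green.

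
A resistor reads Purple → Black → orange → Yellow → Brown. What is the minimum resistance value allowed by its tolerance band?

Violet → 7 (first significant figure)
Black → 0 (second significant figure)
Orange → 3 (third significant figure)
Yellow → ×10^4 multiplier
Brown → ±1% tolerance
703 × 10000 = 7030000 Ω
Minimum = 7030000 × (1 − 1/100) = 6959700 Ω.

6959700 Ω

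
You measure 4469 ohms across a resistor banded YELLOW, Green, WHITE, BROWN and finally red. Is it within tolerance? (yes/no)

no

Yellow → 4 (first significant figure)
Green → 5 (second significant figure)
White → 9 (third significant figure)
Brown → ×10 multiplier
Red → ±2% tolerance
459 × 10 = 4590 Ω
Allowed range: 4498.2 Ω to 4681.8 Ω.
4469 ohms lies outside that range.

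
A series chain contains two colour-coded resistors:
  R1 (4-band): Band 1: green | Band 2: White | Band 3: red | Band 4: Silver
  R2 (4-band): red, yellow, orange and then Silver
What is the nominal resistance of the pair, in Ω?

29900 Ω

R1: green, white → 59; red ×10^2 → 5900 Ω.
R2: red, yellow → 24; orange ×10^3 → 24000 Ω.
Series: 5900 + 24000 = 29900 Ω.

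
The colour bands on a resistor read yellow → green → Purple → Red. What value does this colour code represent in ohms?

450000000 Ω

Yellow → 4 (first significant figure)
Green → 5 (second significant figure)
Violet → ×10^7 multiplier
45 × 10000000 = 450000000 Ω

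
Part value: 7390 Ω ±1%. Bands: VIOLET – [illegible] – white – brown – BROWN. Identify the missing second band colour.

7390 Ω = 739 × 10^1.
The second band gives digit 3 of the significand, and 3 is orange.

orange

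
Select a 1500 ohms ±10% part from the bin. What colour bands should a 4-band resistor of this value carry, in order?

1500 Ω = 15 × 10^2.
1 → brown
5 → green
Multiplier 10^2 → red.
±10% tolerance → silver.

brown, green, red, silver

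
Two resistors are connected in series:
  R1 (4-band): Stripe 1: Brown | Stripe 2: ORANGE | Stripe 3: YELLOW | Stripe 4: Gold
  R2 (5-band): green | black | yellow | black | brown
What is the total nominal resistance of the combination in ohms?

R1: brown, orange → 13; yellow ×10^4 → 130000 Ω.
R2: green, black, yellow → 504; black ×1 → 504 Ω.
Series: 130000 + 504 = 130504 Ω.

130504 Ω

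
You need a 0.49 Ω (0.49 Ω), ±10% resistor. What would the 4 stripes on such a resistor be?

yellow, white, silver, silver

0.49 Ω = 49 × 10^-2.
4 → yellow
9 → white
Multiplier 10^-2 → silver.
±10% tolerance → silver.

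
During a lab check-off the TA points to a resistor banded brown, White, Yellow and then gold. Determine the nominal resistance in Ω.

Brown → 1 (first significant figure)
White → 9 (second significant figure)
Yellow → ×10^4 multiplier
19 × 10000 = 190000 Ω

190000 Ω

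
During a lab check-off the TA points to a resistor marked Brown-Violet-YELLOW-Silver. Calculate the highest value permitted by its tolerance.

187000 Ω

Brown → 1 (first significant figure)
Violet → 7 (second significant figure)
Yellow → ×10^4 multiplier
Silver → ±10% tolerance
17 × 10000 = 170000 Ω
Highest = 170000 × (1 + 10/100) = 187000 Ω.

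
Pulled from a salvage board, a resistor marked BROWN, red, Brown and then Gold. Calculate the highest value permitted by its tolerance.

Brown → 1 (first significant figure)
Red → 2 (second significant figure)
Brown → ×10 multiplier
Gold → ±5% tolerance
12 × 10 = 120 Ω
Highest = 120 × (1 + 5/100) = 126 Ω.

126 Ω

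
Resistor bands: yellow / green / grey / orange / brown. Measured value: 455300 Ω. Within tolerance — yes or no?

yes

Yellow → 4 (first significant figure)
Green → 5 (second significant figure)
Grey → 8 (third significant figure)
Orange → ×10^3 multiplier
Brown → ±1% tolerance
458 × 1000 = 458000 Ω
Allowed range: 453420 Ω to 462580 Ω.
455300 Ω lies inside that range.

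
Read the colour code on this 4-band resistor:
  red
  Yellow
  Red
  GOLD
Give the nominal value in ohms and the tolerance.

2400 Ω ±5%

Red → 2 (first significant figure)
Yellow → 4 (second significant figure)
Red → ×10^2 multiplier
Gold → ±5% tolerance
24 × 100 = 2400 Ω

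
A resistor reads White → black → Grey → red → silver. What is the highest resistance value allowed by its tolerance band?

99880 Ω

White → 9 (first significant figure)
Black → 0 (second significant figure)
Grey → 8 (third significant figure)
Red → ×10^2 multiplier
Silver → ±10% tolerance
908 × 100 = 90800 Ω
Highest = 90800 × (1 + 10/100) = 99880 Ω.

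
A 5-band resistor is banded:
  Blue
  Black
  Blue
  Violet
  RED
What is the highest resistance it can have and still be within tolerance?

Blue → 6 (first significant figure)
Black → 0 (second significant figure)
Blue → 6 (third significant figure)
Violet → ×10^7 multiplier
Red → ±2% tolerance
606 × 10000000 = 6060000000 Ω
Highest = 6060000000 × (1 + 2/100) = 6181200000 Ω.

6181200000 Ω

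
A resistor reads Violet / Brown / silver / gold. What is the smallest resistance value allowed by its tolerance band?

0.6745 Ω

Violet → 7 (first significant figure)
Brown → 1 (second significant figure)
Silver → ×0.01 multiplier
Gold → ±5% tolerance
71 × 0.01 = 0.71 Ω
Smallest = 0.71 × (1 − 5/100) = 0.6745 Ω.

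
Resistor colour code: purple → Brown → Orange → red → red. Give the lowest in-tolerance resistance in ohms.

69874 Ω

Violet → 7 (first significant figure)
Brown → 1 (second significant figure)
Orange → 3 (third significant figure)
Red → ×10^2 multiplier
Red → ±2% tolerance
713 × 100 = 71300 Ω
Lowest = 71300 × (1 − 2/100) = 69874 Ω.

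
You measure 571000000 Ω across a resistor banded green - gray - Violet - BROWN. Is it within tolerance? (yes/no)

Green → 5 (first significant figure)
Grey → 8 (second significant figure)
Violet → ×10^7 multiplier
Brown → ±1% tolerance
58 × 10000000 = 580000000 Ω
Allowed range: 574200000 Ω to 585800000 Ω.
571000000 Ω lies outside that range.

no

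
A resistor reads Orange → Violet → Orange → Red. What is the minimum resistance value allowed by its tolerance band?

Orange → 3 (first significant figure)
Violet → 7 (second significant figure)
Orange → ×10^3 multiplier
Red → ±2% tolerance
37 × 1000 = 37000 Ω
Minimum = 37000 × (1 − 2/100) = 36260 Ω.

36260 Ω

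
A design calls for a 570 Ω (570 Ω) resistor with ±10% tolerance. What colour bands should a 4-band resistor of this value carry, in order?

570 Ω = 57 × 10^1.
5 → green
7 → violet
Multiplier 10^1 → brown.
±10% tolerance → silver.

green, violet, brown, silver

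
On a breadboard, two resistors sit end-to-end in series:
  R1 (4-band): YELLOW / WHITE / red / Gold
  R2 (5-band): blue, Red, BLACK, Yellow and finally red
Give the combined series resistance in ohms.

6204900 Ω

R1: yellow, white → 49; red ×10^2 → 4900 Ω.
R2: blue, red, black → 620; yellow ×10^4 → 6200000 Ω.
Series: 4900 + 6200000 = 6204900 Ω.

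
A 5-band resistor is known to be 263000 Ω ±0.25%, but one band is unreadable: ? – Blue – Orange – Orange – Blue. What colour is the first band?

263000 Ω = 263 × 10^3.
The first band gives digit 2 of the significand, and 2 is red.

red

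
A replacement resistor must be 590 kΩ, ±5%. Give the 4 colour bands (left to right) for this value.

590000 Ω = 59 × 10^4.
5 → green
9 → white
Multiplier 10^4 → yellow.
±5% tolerance → gold.

green, white, yellow, gold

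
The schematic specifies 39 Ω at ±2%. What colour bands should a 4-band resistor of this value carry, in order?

orange, white, black, red

39 Ω = 39 × 10^0.
3 → orange
9 → white
Multiplier 10^0 → black.
±2% tolerance → red.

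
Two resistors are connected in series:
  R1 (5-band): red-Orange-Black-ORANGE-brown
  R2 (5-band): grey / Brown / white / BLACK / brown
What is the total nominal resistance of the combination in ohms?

R1: red, orange, black → 230; orange ×10^3 → 230000 Ω.
R2: grey, brown, white → 819; black ×1 → 819 Ω.
Series: 230000 + 819 = 230819 Ω.

230819 Ω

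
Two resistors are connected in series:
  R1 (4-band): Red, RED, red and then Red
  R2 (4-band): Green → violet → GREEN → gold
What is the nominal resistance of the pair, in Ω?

R1: red, red → 22; red ×10^2 → 2200 Ω.
R2: green, violet → 57; green ×10^5 → 5700000 Ω.
Series: 2200 + 5700000 = 5702200 Ω.

5702200 Ω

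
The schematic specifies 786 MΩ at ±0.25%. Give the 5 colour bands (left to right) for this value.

786000000 Ω = 786 × 10^6.
7 → violet
8 → grey
6 → blue
Multiplier 10^6 → blue.
±0.25% tolerance → blue.

violet, grey, blue, blue, blue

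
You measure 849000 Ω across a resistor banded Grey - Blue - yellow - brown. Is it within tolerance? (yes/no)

Grey → 8 (first significant figure)
Blue → 6 (second significant figure)
Yellow → ×10^4 multiplier
Brown → ±1% tolerance
86 × 10000 = 860000 Ω
Allowed range: 851400 Ω to 868600 Ω.
849000 Ω lies outside that range.

no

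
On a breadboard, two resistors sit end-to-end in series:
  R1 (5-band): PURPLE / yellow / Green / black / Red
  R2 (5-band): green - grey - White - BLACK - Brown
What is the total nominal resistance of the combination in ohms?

1334 Ω

R1: violet, yellow, green → 745; black ×1 → 745 Ω.
R2: green, grey, white → 589; black ×1 → 589 Ω.
Series: 745 + 589 = 1334 Ω.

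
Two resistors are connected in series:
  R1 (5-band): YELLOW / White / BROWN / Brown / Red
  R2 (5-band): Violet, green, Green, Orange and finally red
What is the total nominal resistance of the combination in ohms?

R1: yellow, white, brown → 491; brown ×10 → 4910 Ω.
R2: violet, green, green → 755; orange ×10^3 → 755000 Ω.
Series: 4910 + 755000 = 759910 Ω.

759910 Ω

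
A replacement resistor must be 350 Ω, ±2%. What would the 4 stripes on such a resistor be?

350 Ω = 35 × 10^1.
3 → orange
5 → green
Multiplier 10^1 → brown.
±2% tolerance → red.

orange, green, brown, red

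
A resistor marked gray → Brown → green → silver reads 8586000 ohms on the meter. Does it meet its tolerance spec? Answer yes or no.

Grey → 8 (first significant figure)
Brown → 1 (second significant figure)
Green → ×10^5 multiplier
Silver → ±10% tolerance
81 × 100000 = 8100000 Ω
Allowed range: 7290000 Ω to 8910000 Ω.
8586000 ohms lies inside that range.

yes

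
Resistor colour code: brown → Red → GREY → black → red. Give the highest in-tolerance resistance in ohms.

130.56 Ω

Brown → 1 (first significant figure)
Red → 2 (second significant figure)
Grey → 8 (third significant figure)
Black → ×1 multiplier
Red → ±2% tolerance
128 × 1 = 128 Ω
Highest = 128 × (1 + 2/100) = 130.56 Ω.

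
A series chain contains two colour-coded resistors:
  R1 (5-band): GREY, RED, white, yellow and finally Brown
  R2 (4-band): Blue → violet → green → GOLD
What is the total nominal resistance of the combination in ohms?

14990000 Ω

R1: grey, red, white → 829; yellow ×10^4 → 8290000 Ω.
R2: blue, violet → 67; green ×10^5 → 6700000 Ω.
Series: 8290000 + 6700000 = 14990000 Ω.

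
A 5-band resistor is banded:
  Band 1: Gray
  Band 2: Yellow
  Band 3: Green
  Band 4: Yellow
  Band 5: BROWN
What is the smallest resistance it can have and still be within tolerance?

Grey → 8 (first significant figure)
Yellow → 4 (second significant figure)
Green → 5 (third significant figure)
Yellow → ×10^4 multiplier
Brown → ±1% tolerance
845 × 10000 = 8450000 Ω
Smallest = 8450000 × (1 − 1/100) = 8365500 Ω.

8365500 Ω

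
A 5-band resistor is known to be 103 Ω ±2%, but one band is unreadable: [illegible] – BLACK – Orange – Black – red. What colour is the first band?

brown

103 Ω = 103 × 10^0.
The first band gives digit 1 of the significand, and 1 is brown.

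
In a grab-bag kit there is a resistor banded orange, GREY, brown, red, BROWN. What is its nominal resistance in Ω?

Orange → 3 (first significant figure)
Grey → 8 (second significant figure)
Brown → 1 (third significant figure)
Red → ×10^2 multiplier
381 × 100 = 38100 Ω

38100 Ω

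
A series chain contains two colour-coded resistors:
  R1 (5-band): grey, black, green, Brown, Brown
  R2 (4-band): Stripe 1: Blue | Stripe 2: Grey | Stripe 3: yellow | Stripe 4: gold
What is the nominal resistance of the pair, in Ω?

688050 Ω

R1: grey, black, green → 805; brown ×10 → 8050 Ω.
R2: blue, grey → 68; yellow ×10^4 → 680000 Ω.
Series: 8050 + 680000 = 688050 Ω.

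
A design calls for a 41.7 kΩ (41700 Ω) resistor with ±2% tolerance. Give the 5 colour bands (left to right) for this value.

yellow, brown, violet, red, red

41700 Ω = 417 × 10^2.
4 → yellow
1 → brown
7 → violet
Multiplier 10^2 → red.
±2% tolerance → red.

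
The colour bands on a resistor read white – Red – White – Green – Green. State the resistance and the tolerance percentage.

92900000 Ω ±0.5%

White → 9 (first significant figure)
Red → 2 (second significant figure)
White → 9 (third significant figure)
Green → ×10^5 multiplier
Green → ±0.5% tolerance
929 × 100000 = 92900000 Ω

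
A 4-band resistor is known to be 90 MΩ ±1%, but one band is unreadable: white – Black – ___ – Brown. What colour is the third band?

90000000 Ω = 90 × 10^6.
The third band is the multiplier, 10^6, which is blue.

blue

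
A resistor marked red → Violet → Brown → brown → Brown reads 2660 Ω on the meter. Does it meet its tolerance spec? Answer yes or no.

no

Red → 2 (first significant figure)
Violet → 7 (second significant figure)
Brown → 1 (third significant figure)
Brown → ×10 multiplier
Brown → ±1% tolerance
271 × 10 = 2710 Ω
Allowed range: 2682.9 Ω to 2737.1 Ω.
2660 Ω lies outside that range.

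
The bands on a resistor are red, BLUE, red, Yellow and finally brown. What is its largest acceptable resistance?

2646200 Ω

Red → 2 (first significant figure)
Blue → 6 (second significant figure)
Red → 2 (third significant figure)
Yellow → ×10^4 multiplier
Brown → ±1% tolerance
262 × 10000 = 2620000 Ω
Largest = 2620000 × (1 + 1/100) = 2646200 Ω.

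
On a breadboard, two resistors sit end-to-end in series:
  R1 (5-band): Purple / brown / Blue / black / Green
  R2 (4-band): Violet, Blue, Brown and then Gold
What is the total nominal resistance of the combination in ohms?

1476 Ω

R1: violet, brown, blue → 716; black ×1 → 716 Ω.
R2: violet, blue → 76; brown ×10 → 760 Ω.
Series: 716 + 760 = 1476 Ω.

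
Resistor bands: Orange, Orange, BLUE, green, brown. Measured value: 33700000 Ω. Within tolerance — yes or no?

yes

Orange → 3 (first significant figure)
Orange → 3 (second significant figure)
Blue → 6 (third significant figure)
Green → ×10^5 multiplier
Brown → ±1% tolerance
336 × 100000 = 33600000 Ω
Allowed range: 33264000 Ω to 33936000 Ω.
33700000 Ω lies inside that range.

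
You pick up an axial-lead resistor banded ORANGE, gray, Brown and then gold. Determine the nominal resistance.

Orange → 3 (first significant figure)
Grey → 8 (second significant figure)
Brown → ×10 multiplier
38 × 10 = 380 Ω

380 Ω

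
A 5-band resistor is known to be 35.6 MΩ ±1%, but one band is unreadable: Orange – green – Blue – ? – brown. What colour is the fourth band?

green

35600000 Ω = 356 × 10^5.
The fourth band is the multiplier, 10^5, which is green.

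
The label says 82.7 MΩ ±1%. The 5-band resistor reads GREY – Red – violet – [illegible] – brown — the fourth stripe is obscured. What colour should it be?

green

82700000 Ω = 827 × 10^5.
The fourth band is the multiplier, 10^5, which is green.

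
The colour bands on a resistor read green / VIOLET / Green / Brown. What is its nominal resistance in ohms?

5700000 Ω

Green → 5 (first significant figure)
Violet → 7 (second significant figure)
Green → ×10^5 multiplier
57 × 100000 = 5700000 Ω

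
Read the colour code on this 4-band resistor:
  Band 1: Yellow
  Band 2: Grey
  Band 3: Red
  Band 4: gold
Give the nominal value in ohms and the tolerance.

Yellow → 4 (first significant figure)
Grey → 8 (second significant figure)
Red → ×10^2 multiplier
Gold → ±5% tolerance
48 × 100 = 4800 Ω

4800 Ω ±5%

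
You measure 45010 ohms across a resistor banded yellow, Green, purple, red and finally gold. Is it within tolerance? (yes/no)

yes

Yellow → 4 (first significant figure)
Green → 5 (second significant figure)
Violet → 7 (third significant figure)
Red → ×10^2 multiplier
Gold → ±5% tolerance
457 × 100 = 45700 Ω
Allowed range: 43415 Ω to 47985 Ω.
45010 ohms lies inside that range.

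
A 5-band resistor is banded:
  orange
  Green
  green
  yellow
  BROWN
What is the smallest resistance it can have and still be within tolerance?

3514500 Ω

Orange → 3 (first significant figure)
Green → 5 (second significant figure)
Green → 5 (third significant figure)
Yellow → ×10^4 multiplier
Brown → ±1% tolerance
355 × 10000 = 3550000 Ω
Smallest = 3550000 × (1 − 1/100) = 3514500 Ω.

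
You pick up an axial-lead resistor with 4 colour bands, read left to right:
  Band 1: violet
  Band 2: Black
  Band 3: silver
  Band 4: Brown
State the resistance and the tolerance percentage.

Violet → 7 (first significant figure)
Black → 0 (second significant figure)
Silver → ×0.01 multiplier
Brown → ±1% tolerance
70 × 0.01 = 0.7 Ω

0.7 Ω ±1%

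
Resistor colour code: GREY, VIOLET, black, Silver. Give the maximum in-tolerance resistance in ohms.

Grey → 8 (first significant figure)
Violet → 7 (second significant figure)
Black → ×1 multiplier
Silver → ±10% tolerance
87 × 1 = 87 Ω
Maximum = 87 × (1 + 10/100) = 95.7 Ω.

95.7 Ω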